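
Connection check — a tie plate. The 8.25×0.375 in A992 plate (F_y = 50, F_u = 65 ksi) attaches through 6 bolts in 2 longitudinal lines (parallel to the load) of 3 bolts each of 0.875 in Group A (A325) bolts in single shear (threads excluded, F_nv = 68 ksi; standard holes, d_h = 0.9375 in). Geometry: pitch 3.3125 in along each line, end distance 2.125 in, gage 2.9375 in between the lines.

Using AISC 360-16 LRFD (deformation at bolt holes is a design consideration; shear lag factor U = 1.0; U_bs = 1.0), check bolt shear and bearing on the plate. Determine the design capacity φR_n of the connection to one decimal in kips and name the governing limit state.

Bolt shear: A_b = π(0.875)²/4 = 0.60132 in². φR_n = 0.75 × 68 × 0.60132 × 6 × 1 = 184.0 kips.
Bearing (0.375 in plate, F_u = 65 ksi): end bolts L_c = 2.125 − 0.9375/2 = 1.65625, R_n = min(1.2×1.65625×0.375×65, 2.4×0.875×0.375×65) = 48.445 kips/bolt; interior L_c = 3.3125 − 0.9375 = 2.375, R_n = 51.188 kips/bolt. φR_n = 0.75 × (2×48.445 + 4×51.188) = 226.2 kips.
Governing: min(184.0, 226.2) = 184.0 kips → bolt shear.

184.0 kips (bolt shear governs)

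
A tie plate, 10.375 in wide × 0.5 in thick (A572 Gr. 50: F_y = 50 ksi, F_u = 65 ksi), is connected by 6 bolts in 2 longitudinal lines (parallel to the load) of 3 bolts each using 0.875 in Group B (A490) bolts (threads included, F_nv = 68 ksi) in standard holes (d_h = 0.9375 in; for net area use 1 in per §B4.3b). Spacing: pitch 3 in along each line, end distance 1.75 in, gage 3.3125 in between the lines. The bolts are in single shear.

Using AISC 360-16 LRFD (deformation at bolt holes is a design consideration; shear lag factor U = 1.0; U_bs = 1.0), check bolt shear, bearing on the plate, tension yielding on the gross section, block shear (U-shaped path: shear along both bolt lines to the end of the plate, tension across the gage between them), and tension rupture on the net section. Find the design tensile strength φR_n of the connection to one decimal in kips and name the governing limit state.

Bolt shear: A_b = π(0.875)²/4 = 0.60132 in². φR_n = 0.75 × 68 × 0.60132 × 6 × 1 = 184.0 kips.
Bearing (0.5 in plate, F_u = 65 ksi): end bolts L_c = 1.75 − 0.9375/2 = 1.28125, R_n = min(1.2×1.28125×0.5×65, 2.4×0.875×0.5×65) = 49.969 kips/bolt; interior L_c = 3 − 0.9375 = 2.0625, R_n = 68.25 kips/bolt. φR_n = 0.75 × (2×49.969 + 4×68.25) = 279.7 kips.
Tension yield (gross): A_g = 10.375×0.5 = 5.1875 in². φR_n = 0.90 × 50 × 5.1875 = 233.4 kips.
Block shear: shear path 2×[1.75+2×3] = 2×7.75 in, A_gv = 7.75, A_nv = 2×(7.75 − 2.5×1)×0.5 = 5.25 in²; tension across gage: (3.3125 − 1×1)×0.5 = 1.1563 in². R_n = min(0.6×65×5.25, 0.6×50×7.75) + 1.0×65×1.1563 = min(204.75, 232.5) + 75.16 = 279.91 kips. φR_n = 0.75 × 279.91 = 209.9 kips.
Tension rupture (net): A_n = (10.375 − 2×1)×0.5 = 4.1875 in² (U = 1.0, A_e = A_n). φR_n = 0.75 × 65 × 4.1875 = 204.1 kips.
Governing: min(184.0, 279.7, 233.4, 209.9, 204.1) = 184.0 kips → bolt shear.

184.0 kips (bolt shear governs)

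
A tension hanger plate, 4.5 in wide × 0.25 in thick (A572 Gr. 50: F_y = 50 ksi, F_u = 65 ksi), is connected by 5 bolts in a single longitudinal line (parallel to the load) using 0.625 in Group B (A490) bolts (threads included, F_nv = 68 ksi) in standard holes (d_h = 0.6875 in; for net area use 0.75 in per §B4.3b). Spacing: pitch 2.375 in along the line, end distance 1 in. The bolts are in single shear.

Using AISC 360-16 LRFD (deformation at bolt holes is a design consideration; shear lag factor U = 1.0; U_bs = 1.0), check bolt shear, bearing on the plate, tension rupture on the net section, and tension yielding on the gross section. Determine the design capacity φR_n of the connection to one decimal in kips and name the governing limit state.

Bolt shear: A_b = π(0.625)²/4 = 0.3068 in². φR_n = 0.75 × 68 × 0.3068 × 5 × 1 = 78.2 kips.
Bearing (0.25 in plate, F_u = 65 ksi): end bolts L_c = 1 − 0.6875/2 = 0.65625, R_n = min(1.2×0.65625×0.25×65, 2.4×0.625×0.25×65) = 12.797 kips/bolt; interior L_c = 2.375 − 0.6875 = 1.6875, R_n = 24.375 kips/bolt. φR_n = 0.75 × (1×12.797 + 4×24.375) = 82.7 kips.
Tension rupture (net): A_n = (4.5 − 1×0.75)×0.25 = 0.9375 in² (U = 1.0, A_e = A_n). φR_n = 0.75 × 65 × 0.9375 = 45.7 kips.
Tension yield (gross): A_g = 4.5×0.25 = 1.125 in². φR_n = 0.90 × 50 × 1.125 = 50.6 kips.
Governing: min(78.2, 82.7, 45.7, 50.6) = 45.7 kips → net-section rupture.

45.7 kips (net-section rupture governs)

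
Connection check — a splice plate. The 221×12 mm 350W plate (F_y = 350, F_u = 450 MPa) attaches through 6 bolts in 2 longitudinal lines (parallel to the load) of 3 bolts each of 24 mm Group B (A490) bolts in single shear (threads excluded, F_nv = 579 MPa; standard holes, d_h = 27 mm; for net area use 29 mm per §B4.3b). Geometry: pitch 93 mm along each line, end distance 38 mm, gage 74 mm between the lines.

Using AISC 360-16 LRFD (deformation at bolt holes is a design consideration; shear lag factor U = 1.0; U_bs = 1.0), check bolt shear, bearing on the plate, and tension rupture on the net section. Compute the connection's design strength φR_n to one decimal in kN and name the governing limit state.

Bolt shear: A_b = π(24)²/4 = 452.39 mm². φR_n = 0.75 × 579 × 452.39 × 6 × 1 = 1178.7 kN.
Bearing (12 mm plate, F_u = 450 MPa): end bolts L_c = 38 − 27/2 = 24.5, R_n = min(1.2×24.5×12×450, 2.4×24×12×450) = 158.76 kN/bolt; interior L_c = 93 − 27 = 66, R_n = 311.04 kN/bolt. φR_n = 0.75 × (2×158.76 + 4×311.04) = 1171.3 kN.
Tension rupture (net): A_n = (221 − 2×29)×12 = 1956 mm² (U = 1.0, A_e = A_n). φR_n = 0.75 × 450 × 1956 = 660.2 kN.
Governing: min(1178.7, 1171.3, 660.2) = 660.2 kN → net-section rupture.

660.2 kN (net-section rupture governs)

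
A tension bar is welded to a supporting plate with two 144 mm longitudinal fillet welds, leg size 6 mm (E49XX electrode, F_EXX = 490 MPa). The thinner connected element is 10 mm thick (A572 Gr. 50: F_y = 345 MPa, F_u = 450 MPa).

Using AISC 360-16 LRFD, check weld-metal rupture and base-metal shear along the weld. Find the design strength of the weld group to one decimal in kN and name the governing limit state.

269.4 kN (weld metal governs)

Weld metal: throat = 0.707×6 = 4.242 mm, L = 2×144 = 288 mm. φR_n = 0.75 × 0.6 × 490 × 4.242 × 288 = 269.4 kN.
Base metal shear (10 mm plate): yield φR_n = 1.0×0.6×345×10×288 = 596.2 kN; rupture φR_n = 0.75×0.6×450×10×288 = 583.2 kN; take 583.2 kN (rupture).
Governing: min(269.4, 583.2) = 269.4 kN → weld metal.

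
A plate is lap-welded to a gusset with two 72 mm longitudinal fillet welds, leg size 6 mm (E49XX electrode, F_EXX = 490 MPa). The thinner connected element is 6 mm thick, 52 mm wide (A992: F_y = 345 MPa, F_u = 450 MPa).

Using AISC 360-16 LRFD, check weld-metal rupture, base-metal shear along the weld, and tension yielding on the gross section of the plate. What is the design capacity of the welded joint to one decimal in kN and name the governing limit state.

96.9 kN (gross-section yield governs)

Weld metal: throat = 0.707×6 = 4.242 mm, L = 2×72 = 144 mm. φR_n = 0.75 × 0.6 × 490 × 4.242 × 144 = 134.7 kN.
Base metal shear (6 mm plate): yield φR_n = 1.0×0.6×345×6×144 = 178.8 kN; rupture φR_n = 0.75×0.6×450×6×144 = 175.0 kN; take 175.0 kN (rupture).
Tension yield (gross): A_g = 52×6 = 312 mm². φR_n = 0.90 × 345 × 312 = 96.9 kN.
Governing: min(134.7, 175.0, 96.9) = 96.9 kN → gross-section yield.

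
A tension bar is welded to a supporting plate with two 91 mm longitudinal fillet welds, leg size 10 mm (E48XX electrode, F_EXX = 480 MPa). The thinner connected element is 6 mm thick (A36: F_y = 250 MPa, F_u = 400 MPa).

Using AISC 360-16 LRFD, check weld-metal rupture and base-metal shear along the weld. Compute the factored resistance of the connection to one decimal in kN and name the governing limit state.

163.8 kN (base-metal shear governs)

Weld metal: throat = 0.707×10 = 7.07 mm, L = 2×91 = 182 mm. φR_n = 0.75 × 0.6 × 480 × 7.07 × 182 = 277.9 kN.
Base metal shear (6 mm plate): yield φR_n = 1.0×0.6×250×6×182 = 163.8 kN; rupture φR_n = 0.75×0.6×400×6×182 = 196.6 kN; take 163.8 kN (yield).
Governing: min(277.9, 163.8) = 163.8 kN → base-metal shear.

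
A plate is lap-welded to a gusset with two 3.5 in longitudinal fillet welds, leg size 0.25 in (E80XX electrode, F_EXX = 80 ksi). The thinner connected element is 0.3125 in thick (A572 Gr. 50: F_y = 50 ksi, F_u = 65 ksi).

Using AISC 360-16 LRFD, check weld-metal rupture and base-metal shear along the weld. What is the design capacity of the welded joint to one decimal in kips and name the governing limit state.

44.5 kips (weld metal governs)

Weld metal: throat = 0.707×0.25 = 0.17675 in, L = 2×3.5 = 7 in. φR_n = 0.75 × 0.6 × 80 × 0.17675 × 7 = 44.5 kips.
Base metal shear (0.3125 in plate): yield φR_n = 1.0×0.6×50×0.3125×7 = 65.6 kips; rupture φR_n = 0.75×0.6×65×0.3125×7 = 64.0 kips; take 64.0 kips (rupture).
Governing: min(44.5, 64.0) = 44.5 kips → weld metal.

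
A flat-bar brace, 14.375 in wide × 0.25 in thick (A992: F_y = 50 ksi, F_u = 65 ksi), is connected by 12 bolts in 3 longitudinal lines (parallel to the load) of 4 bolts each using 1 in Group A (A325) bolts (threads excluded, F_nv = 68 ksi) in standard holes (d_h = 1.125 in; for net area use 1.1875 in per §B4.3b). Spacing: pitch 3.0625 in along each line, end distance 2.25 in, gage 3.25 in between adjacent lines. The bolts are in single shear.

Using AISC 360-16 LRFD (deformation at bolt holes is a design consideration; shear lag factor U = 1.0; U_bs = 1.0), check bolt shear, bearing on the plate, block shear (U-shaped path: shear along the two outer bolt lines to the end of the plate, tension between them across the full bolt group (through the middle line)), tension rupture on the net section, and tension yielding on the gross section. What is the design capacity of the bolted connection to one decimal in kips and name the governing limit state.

131.8 kips (net-section rupture governs)

Bolt shear: A_b = π(1)²/4 = 0.7854 in². φR_n = 0.75 × 68 × 0.7854 × 12 × 1 = 480.7 kips.
Bearing (0.25 in plate, F_u = 65 ksi): end bolts L_c = 2.25 − 1.125/2 = 1.6875, R_n = min(1.2×1.6875×0.25×65, 2.4×1×0.25×65) = 32.906 kips/bolt; interior L_c = 3.0625 − 1.125 = 1.9375, R_n = 37.781 kips/bolt. φR_n = 0.75 × (3×32.906 + 9×37.781) = 329.1 kips.
Block shear: shear path 2×[2.25+3×3.0625] = 2×11.4375 in, A_gv = 5.7188, A_nv = 2×(11.4375 − 3.5×1.1875)×0.25 = 3.6406 in²; tension across gage: (6.5 − 2×1.1875)×0.25 = 1.0313 in². R_n = min(0.6×65×3.6406, 0.6×50×5.7188) + 1.0×65×1.0313 = min(141.98, 171.56) + 67.035 = 209.02 kips. φR_n = 0.75 × 209.02 = 156.8 kips.
Tension rupture (net): A_n = (14.375 − 3×1.1875)×0.25 = 2.7031 in² (U = 1.0, A_e = A_n). φR_n = 0.75 × 65 × 2.7031 = 131.8 kips.
Tension yield (gross): A_g = 14.375×0.25 = 3.5938 in². φR_n = 0.90 × 50 × 3.5938 = 161.7 kips.
Governing: min(480.7, 329.1, 156.8, 131.8, 161.7) = 131.8 kips → net-section rupture.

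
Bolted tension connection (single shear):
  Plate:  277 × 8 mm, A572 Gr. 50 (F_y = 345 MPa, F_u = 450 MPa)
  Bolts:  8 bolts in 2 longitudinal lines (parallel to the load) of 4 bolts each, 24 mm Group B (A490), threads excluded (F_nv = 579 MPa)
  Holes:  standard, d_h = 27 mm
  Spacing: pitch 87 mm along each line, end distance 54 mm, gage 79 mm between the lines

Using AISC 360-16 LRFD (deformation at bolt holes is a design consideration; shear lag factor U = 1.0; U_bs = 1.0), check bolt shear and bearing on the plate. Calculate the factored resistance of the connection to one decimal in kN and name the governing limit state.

Bolt shear: A_b = π(24)²/4 = 452.39 mm². φR_n = 0.75 × 579 × 452.39 × 8 × 1 = 1571.6 kN.
Bearing (8 mm plate, F_u = 450 MPa): end bolts L_c = 54 − 27/2 = 40.5, R_n = min(1.2×40.5×8×450, 2.4×24×8×450) = 174.96 kN/bolt; interior L_c = 87 − 27 = 60, R_n = 207.36 kN/bolt. φR_n = 0.75 × (2×174.96 + 6×207.36) = 1195.6 kN.
Governing: min(1571.6, 1195.6) = 1195.6 kN → bearing.

1195.6 kN (bearing governs)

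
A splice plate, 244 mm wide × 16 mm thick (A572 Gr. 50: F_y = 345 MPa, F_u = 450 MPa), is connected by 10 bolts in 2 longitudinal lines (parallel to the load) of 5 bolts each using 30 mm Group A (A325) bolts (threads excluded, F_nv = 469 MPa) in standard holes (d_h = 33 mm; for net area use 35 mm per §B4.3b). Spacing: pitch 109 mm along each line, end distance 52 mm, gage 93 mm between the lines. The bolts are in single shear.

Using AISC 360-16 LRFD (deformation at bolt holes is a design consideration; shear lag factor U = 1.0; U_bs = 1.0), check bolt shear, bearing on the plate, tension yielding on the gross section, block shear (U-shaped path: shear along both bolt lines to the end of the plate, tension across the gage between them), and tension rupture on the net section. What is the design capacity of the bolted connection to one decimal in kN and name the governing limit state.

939.6 kN (net-section rupture governs)

Bolt shear: A_b = π(30)²/4 = 706.86 mm². φR_n = 0.75 × 469 × 706.86 × 10 × 1 = 2486.4 kN.
Bearing (16 mm plate, F_u = 450 MPa): end bolts L_c = 52 − 33/2 = 35.5, R_n = min(1.2×35.5×16×450, 2.4×30×16×450) = 306.72 kN/bolt; interior L_c = 109 − 33 = 76, R_n = 518.4 kN/bolt. φR_n = 0.75 × (2×306.72 + 8×518.4) = 3570.5 kN.
Tension yield (gross): A_g = 244×16 = 3904 mm². φR_n = 0.90 × 345 × 3904 = 1212.2 kN.
Block shear: shear path 2×[52+4×109] = 2×488 mm, A_gv = 15616, A_nv = 2×(488 − 4.5×35)×16 = 10576 mm²; tension across gage: (93 − 1×35)×16 = 928 mm². R_n = min(0.6×450×10576, 0.6×345×15616) + 1.0×450×928 = min(2855.5, 3232.5) + 417.6 = 3273.1 kN. φR_n = 0.75 × 3273.1 = 2454.8 kN.
Tension rupture (net): A_n = (244 − 2×35)×16 = 2784 mm² (U = 1.0, A_e = A_n). φR_n = 0.75 × 450 × 2784 = 939.6 kN.
Governing: min(2486.4, 3570.5, 1212.2, 2454.8, 939.6) = 939.6 kN → net-section rupture.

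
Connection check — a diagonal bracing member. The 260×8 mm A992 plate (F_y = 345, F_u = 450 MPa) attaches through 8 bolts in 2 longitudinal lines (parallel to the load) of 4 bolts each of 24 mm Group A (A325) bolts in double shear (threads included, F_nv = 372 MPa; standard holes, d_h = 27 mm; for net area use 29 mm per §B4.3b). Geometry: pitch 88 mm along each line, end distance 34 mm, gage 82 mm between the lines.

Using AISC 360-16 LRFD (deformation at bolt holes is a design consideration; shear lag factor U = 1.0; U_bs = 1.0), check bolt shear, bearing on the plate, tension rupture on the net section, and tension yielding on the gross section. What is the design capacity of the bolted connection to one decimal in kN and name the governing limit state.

545.4 kN (net-section rupture governs)

Bolt shear: A_b = π(24)²/4 = 452.39 mm². φR_n = 0.75 × 372 × 452.39 × 8 × 2 = 2019.5 kN.
Bearing (8 mm plate, F_u = 450 MPa): end bolts L_c = 34 − 27/2 = 20.5, R_n = min(1.2×20.5×8×450, 2.4×24×8×450) = 88.56 kN/bolt; interior L_c = 88 − 27 = 61, R_n = 207.36 kN/bolt. φR_n = 0.75 × (2×88.56 + 6×207.36) = 1066.0 kN.
Tension rupture (net): A_n = (260 − 2×29)×8 = 1616 mm² (U = 1.0, A_e = A_n). φR_n = 0.75 × 450 × 1616 = 545.4 kN.
Tension yield (gross): A_g = 260×8 = 2080 mm². φR_n = 0.90 × 345 × 2080 = 645.8 kN.
Governing: min(2019.5, 1066.0, 545.4, 645.8) = 545.4 kN → net-section rupture.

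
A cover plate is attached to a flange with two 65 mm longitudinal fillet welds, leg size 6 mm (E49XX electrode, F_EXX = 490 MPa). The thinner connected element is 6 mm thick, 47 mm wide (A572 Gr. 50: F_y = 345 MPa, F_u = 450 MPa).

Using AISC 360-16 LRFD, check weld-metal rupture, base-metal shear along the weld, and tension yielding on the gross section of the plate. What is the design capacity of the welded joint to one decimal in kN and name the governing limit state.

87.6 kN (gross-section yield governs)

Weld metal: throat = 0.707×6 = 4.242 mm, L = 2×65 = 130 mm. φR_n = 0.75 × 0.6 × 490 × 4.242 × 130 = 121.6 kN.
Base metal shear (6 mm plate): yield φR_n = 1.0×0.6×345×6×130 = 161.5 kN; rupture φR_n = 0.75×0.6×450×6×130 = 158.0 kN; take 158.0 kN (rupture).
Tension yield (gross): A_g = 47×6 = 282 mm². φR_n = 0.90 × 345 × 282 = 87.6 kN.
Governing: min(121.6, 158.0, 87.6) = 87.6 kN → gross-section yield.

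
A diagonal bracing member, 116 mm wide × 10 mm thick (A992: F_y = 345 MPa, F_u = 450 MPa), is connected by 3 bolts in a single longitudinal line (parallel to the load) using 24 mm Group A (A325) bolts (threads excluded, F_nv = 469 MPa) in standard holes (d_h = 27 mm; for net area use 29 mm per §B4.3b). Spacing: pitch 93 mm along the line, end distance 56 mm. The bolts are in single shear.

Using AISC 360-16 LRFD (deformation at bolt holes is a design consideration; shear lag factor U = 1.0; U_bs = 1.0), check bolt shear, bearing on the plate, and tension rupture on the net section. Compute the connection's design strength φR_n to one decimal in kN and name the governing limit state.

293.6 kN (net-section rupture governs)

Bolt shear: A_b = π(24)²/4 = 452.39 mm². φR_n = 0.75 × 469 × 452.39 × 3 × 1 = 477.4 kN.
Bearing (10 mm plate, F_u = 450 MPa): end bolts L_c = 56 − 27/2 = 42.5, R_n = min(1.2×42.5×10×450, 2.4×24×10×450) = 229.5 kN/bolt; interior L_c = 93 − 27 = 66, R_n = 259.2 kN/bolt. φR_n = 0.75 × (1×229.5 + 2×259.2) = 560.9 kN.
Tension rupture (net): A_n = (116 − 1×29)×10 = 870 mm² (U = 1.0, A_e = A_n). φR_n = 0.75 × 450 × 870 = 293.6 kN.
Governing: min(477.4, 560.9, 293.6) = 293.6 kN → net-section rupture.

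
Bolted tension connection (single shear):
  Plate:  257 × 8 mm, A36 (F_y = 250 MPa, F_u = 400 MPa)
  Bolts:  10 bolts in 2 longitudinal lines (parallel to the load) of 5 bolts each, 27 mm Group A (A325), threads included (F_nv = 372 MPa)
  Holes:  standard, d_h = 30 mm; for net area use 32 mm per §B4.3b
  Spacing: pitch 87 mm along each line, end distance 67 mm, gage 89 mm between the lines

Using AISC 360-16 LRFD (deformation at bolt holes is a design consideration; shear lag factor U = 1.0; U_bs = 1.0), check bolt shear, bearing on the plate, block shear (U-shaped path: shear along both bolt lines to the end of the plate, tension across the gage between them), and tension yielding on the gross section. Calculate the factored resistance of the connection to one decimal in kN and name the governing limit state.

Bolt shear: A_b = π(27)²/4 = 572.56 mm². φR_n = 0.75 × 372 × 572.56 × 10 × 1 = 1597.4 kN.
Bearing (8 mm plate, F_u = 400 MPa): end bolts L_c = 67 − 30/2 = 52, R_n = min(1.2×52×8×400, 2.4×27×8×400) = 199.68 kN/bolt; interior L_c = 87 − 30 = 57, R_n = 207.36 kN/bolt. φR_n = 0.75 × (2×199.68 + 8×207.36) = 1543.7 kN.
Block shear: shear path 2×[67+4×87] = 2×415 mm, A_gv = 6640, A_nv = 2×(415 − 4.5×32)×8 = 4336 mm²; tension across gage: (89 − 1×32)×8 = 456 mm². R_n = min(0.6×400×4336, 0.6×250×6640) + 1.0×400×456 = min(1040.6, 996) + 182.4 = 1178.4 kN. φR_n = 0.75 × 1178.4 = 883.8 kN.
Tension yield (gross): A_g = 257×8 = 2056 mm². φR_n = 0.90 × 250 × 2056 = 462.6 kN.
Governing: min(1597.4, 1543.7, 883.8, 462.6) = 462.6 kN → gross-section yield.

462.6 kN (gross-section yield governs)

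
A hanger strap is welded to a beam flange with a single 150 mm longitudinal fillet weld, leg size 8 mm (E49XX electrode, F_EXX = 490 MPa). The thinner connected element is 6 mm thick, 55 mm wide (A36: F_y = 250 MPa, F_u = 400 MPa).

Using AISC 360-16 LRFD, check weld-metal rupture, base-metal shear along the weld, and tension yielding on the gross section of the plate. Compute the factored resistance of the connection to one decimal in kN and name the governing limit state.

74.3 kN (gross-section yield governs)

Weld metal: throat = 0.707×8 = 5.656 mm, L = 150 mm. φR_n = 0.75 × 0.6 × 490 × 5.656 × 150 = 187.1 kN.
Base metal shear (6 mm plate): yield φR_n = 1.0×0.6×250×6×150 = 135.0 kN; rupture φR_n = 0.75×0.6×400×6×150 = 162.0 kN; take 135.0 kN (yield).
Tension yield (gross): A_g = 55×6 = 330 mm². φR_n = 0.90 × 250 × 330 = 74.3 kN.
Governing: min(187.1, 135.0, 74.3) = 74.3 kN → gross-section yield.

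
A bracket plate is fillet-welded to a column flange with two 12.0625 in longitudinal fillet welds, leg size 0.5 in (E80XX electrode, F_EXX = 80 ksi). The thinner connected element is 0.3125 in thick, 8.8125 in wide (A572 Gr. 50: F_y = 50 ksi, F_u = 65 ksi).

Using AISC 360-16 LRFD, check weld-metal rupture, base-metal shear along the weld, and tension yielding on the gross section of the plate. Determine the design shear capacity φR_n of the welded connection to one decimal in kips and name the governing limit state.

123.9 kips (gross-section yield governs)

Weld metal: throat = 0.707×0.5 = 0.3535 in, L = 2×12.0625 = 24.125 in. φR_n = 0.75 × 0.6 × 80 × 0.3535 × 24.125 = 307.0 kips.
Base metal shear (0.3125 in plate): yield φR_n = 1.0×0.6×50×0.3125×24.125 = 226.2 kips; rupture φR_n = 0.75×0.6×65×0.3125×24.125 = 220.5 kips; take 220.5 kips (rupture).
Tension yield (gross): A_g = 8.8125×0.3125 = 2.7539 in². φR_n = 0.90 × 50 × 2.7539 = 123.9 kips.
Governing: min(307.0, 220.5, 123.9) = 123.9 kips → gross-section yield.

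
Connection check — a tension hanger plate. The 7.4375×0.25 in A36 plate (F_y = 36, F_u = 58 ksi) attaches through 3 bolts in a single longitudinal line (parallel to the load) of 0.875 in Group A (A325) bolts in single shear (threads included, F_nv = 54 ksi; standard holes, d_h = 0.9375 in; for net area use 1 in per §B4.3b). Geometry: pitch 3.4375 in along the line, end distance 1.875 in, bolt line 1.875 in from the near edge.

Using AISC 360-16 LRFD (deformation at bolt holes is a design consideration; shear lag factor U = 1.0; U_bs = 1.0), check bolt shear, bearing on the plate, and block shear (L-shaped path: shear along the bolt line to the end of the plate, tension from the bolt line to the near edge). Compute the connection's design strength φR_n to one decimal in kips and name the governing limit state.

50.4 kips (block shear governs)

Bolt shear: A_b = π(0.875)²/4 = 0.60132 in². φR_n = 0.75 × 54 × 0.60132 × 3 × 1 = 73.1 kips.
Bearing (0.25 in plate, F_u = 58 ksi): end bolts L_c = 1.875 − 0.9375/2 = 1.40625, R_n = min(1.2×1.40625×0.25×58, 2.4×0.875×0.25×58) = 24.469 kips/bolt; interior L_c = 3.4375 − 0.9375 = 2.5, R_n = 30.45 kips/bolt. φR_n = 0.75 × (1×24.469 + 2×30.45) = 64.0 kips.
Block shear: shear path 1×[1.875+2×3.4375] = 1×8.75 in, A_gv = 2.1875, A_nv = 1×(8.75 − 2.5×1)×0.25 = 1.5625 in²; tension to near edge: (1.875 − 0.5×1)×0.25 = 0.34375 in². R_n = min(0.6×58×1.5625, 0.6×36×2.1875) + 1.0×58×0.34375 = min(54.375, 47.25) + 19.938 = 67.188 kips. φR_n = 0.75 × 67.188 = 50.4 kips.
Governing: min(73.1, 64.0, 50.4) = 50.4 kips → block shear.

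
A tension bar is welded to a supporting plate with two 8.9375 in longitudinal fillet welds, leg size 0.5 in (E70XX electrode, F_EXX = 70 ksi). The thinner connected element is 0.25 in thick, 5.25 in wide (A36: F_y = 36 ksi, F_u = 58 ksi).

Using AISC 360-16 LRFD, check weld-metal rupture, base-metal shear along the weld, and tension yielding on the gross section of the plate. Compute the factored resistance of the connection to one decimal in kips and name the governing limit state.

42.5 kips (gross-section yield governs)

Weld metal: throat = 0.707×0.5 = 0.3535 in, L = 2×8.9375 = 17.875 in. φR_n = 0.75 × 0.6 × 70 × 0.3535 × 17.875 = 199.0 kips.
Base metal shear (0.25 in plate): yield φR_n = 1.0×0.6×36×0.25×17.875 = 96.5 kips; rupture φR_n = 0.75×0.6×58×0.25×17.875 = 116.6 kips; take 96.5 kips (yield).
Tension yield (gross): A_g = 5.25×0.25 = 1.3125 in². φR_n = 0.90 × 36 × 1.3125 = 42.5 kips.
Governing: min(199.0, 96.5, 42.5) = 42.5 kips → gross-section yield.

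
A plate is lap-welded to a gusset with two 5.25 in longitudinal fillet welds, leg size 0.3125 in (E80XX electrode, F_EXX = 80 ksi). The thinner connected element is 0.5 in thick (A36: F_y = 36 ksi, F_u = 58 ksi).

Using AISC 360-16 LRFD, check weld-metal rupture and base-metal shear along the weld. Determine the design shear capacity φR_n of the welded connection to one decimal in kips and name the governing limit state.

Weld metal: throat = 0.707×0.3125 = 0.22094 in, L = 2×5.25 = 10.5 in. φR_n = 0.75 × 0.6 × 80 × 0.22094 × 10.5 = 83.5 kips.
Base metal shear (0.5 in plate): yield φR_n = 1.0×0.6×36×0.5×10.5 = 113.4 kips; rupture φR_n = 0.75×0.6×58×0.5×10.5 = 137.0 kips; take 113.4 kips (yield).
Governing: min(83.5, 113.4) = 83.5 kips → weld metal.

83.5 kips (weld metal governs)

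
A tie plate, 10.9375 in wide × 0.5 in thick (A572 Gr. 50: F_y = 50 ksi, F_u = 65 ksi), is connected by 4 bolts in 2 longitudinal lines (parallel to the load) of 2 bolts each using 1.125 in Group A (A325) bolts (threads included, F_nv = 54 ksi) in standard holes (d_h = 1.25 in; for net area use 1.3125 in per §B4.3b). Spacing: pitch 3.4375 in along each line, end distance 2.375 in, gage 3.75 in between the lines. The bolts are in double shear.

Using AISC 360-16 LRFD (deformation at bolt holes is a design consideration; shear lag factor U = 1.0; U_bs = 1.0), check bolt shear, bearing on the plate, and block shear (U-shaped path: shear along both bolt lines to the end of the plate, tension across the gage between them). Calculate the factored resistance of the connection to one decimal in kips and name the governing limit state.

171.8 kips (block shear governs)

Bolt shear: A_b = π(1.125)²/4 = 0.99402 in². φR_n = 0.75 × 54 × 0.99402 × 4 × 2 = 322.1 kips.
Bearing (0.5 in plate, F_u = 65 ksi): end bolts L_c = 2.375 − 1.25/2 = 1.75, R_n = min(1.2×1.75×0.5×65, 2.4×1.125×0.5×65) = 68.25 kips/bolt; interior L_c = 3.4375 − 1.25 = 2.1875, R_n = 85.313 kips/bolt. φR_n = 0.75 × (2×68.25 + 2×85.313) = 230.3 kips.
Block shear: shear path 2×[2.375+1×3.4375] = 2×5.8125 in, A_gv = 5.8125, A_nv = 2×(5.8125 − 1.5×1.3125)×0.5 = 3.8438 in²; tension across gage: (3.75 − 1×1.3125)×0.5 = 1.2188 in². R_n = min(0.6×65×3.8438, 0.6×50×5.8125) + 1.0×65×1.2188 = min(149.91, 174.38) + 79.222 = 229.13 kips. φR_n = 0.75 × 229.13 = 171.8 kips.
Governing: min(322.1, 230.3, 171.8) = 171.8 kips → block shear.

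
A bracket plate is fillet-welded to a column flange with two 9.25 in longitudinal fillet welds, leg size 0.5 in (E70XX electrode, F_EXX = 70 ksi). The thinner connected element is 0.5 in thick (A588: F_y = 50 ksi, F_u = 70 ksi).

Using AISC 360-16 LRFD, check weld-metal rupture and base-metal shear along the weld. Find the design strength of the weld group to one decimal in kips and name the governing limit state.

206.0 kips (weld metal governs)

Weld metal: throat = 0.707×0.5 = 0.3535 in, L = 2×9.25 = 18.5 in. φR_n = 0.75 × 0.6 × 70 × 0.3535 × 18.5 = 206.0 kips.
Base metal shear (0.5 in plate): yield φR_n = 1.0×0.6×50×0.5×18.5 = 277.5 kips; rupture φR_n = 0.75×0.6×70×0.5×18.5 = 291.4 kips; take 277.5 kips (yield).
Governing: min(206.0, 277.5) = 206.0 kips → weld metal.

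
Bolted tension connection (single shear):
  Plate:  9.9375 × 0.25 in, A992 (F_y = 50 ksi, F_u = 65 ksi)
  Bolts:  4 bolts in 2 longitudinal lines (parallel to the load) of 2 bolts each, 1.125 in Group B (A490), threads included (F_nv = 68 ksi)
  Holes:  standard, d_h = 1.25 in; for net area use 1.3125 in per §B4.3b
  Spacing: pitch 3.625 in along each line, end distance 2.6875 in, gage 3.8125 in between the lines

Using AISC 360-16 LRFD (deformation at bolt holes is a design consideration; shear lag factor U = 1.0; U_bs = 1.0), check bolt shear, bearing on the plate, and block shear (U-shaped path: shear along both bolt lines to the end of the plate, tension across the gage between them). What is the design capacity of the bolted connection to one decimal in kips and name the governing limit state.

Bolt shear: A_b = π(1.125)²/4 = 0.99402 in². φR_n = 0.75 × 68 × 0.99402 × 4 × 1 = 202.8 kips.
Bearing (0.25 in plate, F_u = 65 ksi): end bolts L_c = 2.6875 − 1.25/2 = 2.0625, R_n = min(1.2×2.0625×0.25×65, 2.4×1.125×0.25×65) = 40.219 kips/bolt; interior L_c = 3.625 − 1.25 = 2.375, R_n = 43.875 kips/bolt. φR_n = 0.75 × (2×40.219 + 2×43.875) = 126.1 kips.
Block shear: shear path 2×[2.6875+1×3.625] = 2×6.3125 in, A_gv = 3.1563, A_nv = 2×(6.3125 − 1.5×1.3125)×0.25 = 2.1719 in²; tension across gage: (3.8125 − 1×1.3125)×0.25 = 0.625 in². R_n = min(0.6×65×2.1719, 0.6×50×3.1563) + 1.0×65×0.625 = min(84.704, 94.689) + 40.625 = 125.33 kips. φR_n = 0.75 × 125.33 = 94.0 kips.
Governing: min(202.8, 126.1, 94.0) = 94.0 kips → block shear.

94.0 kips (block shear governs)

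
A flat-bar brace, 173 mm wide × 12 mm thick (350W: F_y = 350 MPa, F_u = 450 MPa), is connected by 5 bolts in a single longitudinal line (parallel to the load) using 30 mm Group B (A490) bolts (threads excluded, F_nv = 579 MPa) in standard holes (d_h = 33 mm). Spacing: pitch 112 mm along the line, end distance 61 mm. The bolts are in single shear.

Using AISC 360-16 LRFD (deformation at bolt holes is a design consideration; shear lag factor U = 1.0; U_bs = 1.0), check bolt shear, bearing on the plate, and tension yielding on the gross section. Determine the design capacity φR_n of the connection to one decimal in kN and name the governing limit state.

Bolt shear: A_b = π(30)²/4 = 706.86 mm². φR_n = 0.75 × 579 × 706.86 × 5 × 1 = 1534.8 kN.
Bearing (12 mm plate, F_u = 450 MPa): end bolts L_c = 61 − 33/2 = 44.5, R_n = min(1.2×44.5×12×450, 2.4×30×12×450) = 288.36 kN/bolt; interior L_c = 112 − 33 = 79, R_n = 388.8 kN/bolt. φR_n = 0.75 × (1×288.36 + 4×388.8) = 1382.7 kN.
Tension yield (gross): A_g = 173×12 = 2076 mm². φR_n = 0.90 × 350 × 2076 = 653.9 kN.
Governing: min(1534.8, 1382.7, 653.9) = 653.9 kN → gross-section yield.

653.9 kN (gross-section yield governs)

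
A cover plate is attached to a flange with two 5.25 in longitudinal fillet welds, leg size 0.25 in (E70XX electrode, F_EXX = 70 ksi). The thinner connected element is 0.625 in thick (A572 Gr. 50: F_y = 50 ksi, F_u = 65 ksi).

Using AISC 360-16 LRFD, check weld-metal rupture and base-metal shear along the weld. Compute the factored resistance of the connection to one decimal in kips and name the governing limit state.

Weld metal: throat = 0.707×0.25 = 0.17675 in, L = 2×5.25 = 10.5 in. φR_n = 0.75 × 0.6 × 70 × 0.17675 × 10.5 = 58.5 kips.
Base metal shear (0.625 in plate): yield φR_n = 1.0×0.6×50×0.625×10.5 = 196.9 kips; rupture φR_n = 0.75×0.6×65×0.625×10.5 = 192.0 kips; take 192.0 kips (rupture).
Governing: min(58.5, 192.0) = 58.5 kips → weld metal.

58.5 kips (weld metal governs)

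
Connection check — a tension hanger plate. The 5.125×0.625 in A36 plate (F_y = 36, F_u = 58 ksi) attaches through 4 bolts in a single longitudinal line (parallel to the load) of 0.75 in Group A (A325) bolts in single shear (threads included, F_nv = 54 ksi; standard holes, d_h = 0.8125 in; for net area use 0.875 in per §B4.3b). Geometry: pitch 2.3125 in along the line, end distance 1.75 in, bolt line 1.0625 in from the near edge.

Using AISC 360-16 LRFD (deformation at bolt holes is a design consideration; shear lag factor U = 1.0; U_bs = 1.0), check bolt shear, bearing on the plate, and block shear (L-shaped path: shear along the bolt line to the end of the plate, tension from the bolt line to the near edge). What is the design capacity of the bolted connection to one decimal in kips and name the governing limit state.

Bolt shear: A_b = π(0.75)²/4 = 0.44179 in². φR_n = 0.75 × 54 × 0.44179 × 4 × 1 = 71.6 kips.
Bearing (0.625 in plate, F_u = 58 ksi): end bolts L_c = 1.75 − 0.8125/2 = 1.34375, R_n = min(1.2×1.34375×0.625×58, 2.4×0.75×0.625×58) = 58.453 kips/bolt; interior L_c = 2.3125 − 0.8125 = 1.5, R_n = 65.25 kips/bolt. φR_n = 0.75 × (1×58.453 + 3×65.25) = 190.7 kips.
Block shear: shear path 1×[1.75+3×2.3125] = 1×8.6875 in, A_gv = 5.4297, A_nv = 1×(8.6875 − 3.5×0.875)×0.625 = 3.5156 in²; tension to near edge: (1.0625 − 0.5×0.875)×0.625 = 0.39063 in². R_n = min(0.6×58×3.5156, 0.6×36×5.4297) + 1.0×58×0.39063 = min(122.34, 117.28) + 22.657 = 139.94 kips. φR_n = 0.75 × 139.94 = 105.0 kips.
Governing: min(71.6, 190.7, 105.0) = 71.6 kips → bolt shear.

71.6 kips (bolt shear governs)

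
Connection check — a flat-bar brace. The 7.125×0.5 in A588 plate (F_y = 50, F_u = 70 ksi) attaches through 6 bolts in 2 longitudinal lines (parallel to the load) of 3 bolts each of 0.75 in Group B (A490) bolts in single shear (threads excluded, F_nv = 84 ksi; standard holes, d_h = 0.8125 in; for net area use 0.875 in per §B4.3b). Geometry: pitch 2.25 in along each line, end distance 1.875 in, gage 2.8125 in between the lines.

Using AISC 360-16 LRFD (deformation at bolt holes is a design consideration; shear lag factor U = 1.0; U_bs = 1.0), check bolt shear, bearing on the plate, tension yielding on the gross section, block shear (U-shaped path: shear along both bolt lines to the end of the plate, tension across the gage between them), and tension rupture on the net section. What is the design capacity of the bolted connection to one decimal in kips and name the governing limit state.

Bolt shear: A_b = π(0.75)²/4 = 0.44179 in². φR_n = 0.75 × 84 × 0.44179 × 6 × 1 = 167.0 kips.
Bearing (0.5 in plate, F_u = 70 ksi): end bolts L_c = 1.875 − 0.8125/2 = 1.46875, R_n = min(1.2×1.46875×0.5×70, 2.4×0.75×0.5×70) = 61.688 kips/bolt; interior L_c = 2.25 − 0.8125 = 1.4375, R_n = 60.375 kips/bolt. φR_n = 0.75 × (2×61.688 + 4×60.375) = 273.7 kips.
Tension yield (gross): A_g = 7.125×0.5 = 3.5625 in². φR_n = 0.90 × 50 × 3.5625 = 160.3 kips.
Block shear: shear path 2×[1.875+2×2.25] = 2×6.375 in, A_gv = 6.375, A_nv = 2×(6.375 − 2.5×0.875)×0.5 = 4.1875 in²; tension across gage: (2.8125 − 1×0.875)×0.5 = 0.96875 in². R_n = min(0.6×70×4.1875, 0.6×50×6.375) + 1.0×70×0.96875 = min(175.88, 191.25) + 67.813 = 243.69 kips. φR_n = 0.75 × 243.69 = 182.8 kips.
Tension rupture (net): A_n = (7.125 − 2×0.875)×0.5 = 2.6875 in² (U = 1.0, A_e = A_n). φR_n = 0.75 × 70 × 2.6875 = 141.1 kips.
Governing: min(167.0, 273.7, 160.3, 182.8, 141.1) = 141.1 kips → net-section rupture.

141.1 kips (net-section rupture governs)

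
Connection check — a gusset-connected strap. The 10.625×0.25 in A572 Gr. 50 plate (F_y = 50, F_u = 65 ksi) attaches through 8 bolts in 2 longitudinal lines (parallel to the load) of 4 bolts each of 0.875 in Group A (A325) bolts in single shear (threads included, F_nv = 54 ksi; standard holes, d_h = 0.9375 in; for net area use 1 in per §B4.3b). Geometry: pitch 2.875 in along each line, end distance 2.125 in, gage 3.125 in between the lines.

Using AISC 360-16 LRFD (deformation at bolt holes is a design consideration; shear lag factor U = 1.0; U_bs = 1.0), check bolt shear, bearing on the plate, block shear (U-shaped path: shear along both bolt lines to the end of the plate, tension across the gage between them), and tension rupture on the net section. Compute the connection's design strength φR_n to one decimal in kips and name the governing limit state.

Bolt shear: A_b = π(0.875)²/4 = 0.60132 in². φR_n = 0.75 × 54 × 0.60132 × 8 × 1 = 194.8 kips.
Bearing (0.25 in plate, F_u = 65 ksi): end bolts L_c = 2.125 − 0.9375/2 = 1.65625, R_n = min(1.2×1.65625×0.25×65, 2.4×0.875×0.25×65) = 32.297 kips/bolt; interior L_c = 2.875 − 0.9375 = 1.9375, R_n = 34.125 kips/bolt. φR_n = 0.75 × (2×32.297 + 6×34.125) = 202.0 kips.
Block shear: shear path 2×[2.125+3×2.875] = 2×10.75 in, A_gv = 5.375, A_nv = 2×(10.75 − 3.5×1)×0.25 = 3.625 in²; tension across gage: (3.125 − 1×1)×0.25 = 0.53125 in². R_n = min(0.6×65×3.625, 0.6×50×5.375) + 1.0×65×0.53125 = min(141.38, 161.25) + 34.531 = 175.91 kips. φR_n = 0.75 × 175.91 = 131.9 kips.
Tension rupture (net): A_n = (10.625 − 2×1)×0.25 = 2.1563 in² (U = 1.0, A_e = A_n). φR_n = 0.75 × 65 × 2.1563 = 105.1 kips.
Governing: min(194.8, 202.0, 131.9, 105.1) = 105.1 kips → net-section rupture.

105.1 kips (net-section rupture governs)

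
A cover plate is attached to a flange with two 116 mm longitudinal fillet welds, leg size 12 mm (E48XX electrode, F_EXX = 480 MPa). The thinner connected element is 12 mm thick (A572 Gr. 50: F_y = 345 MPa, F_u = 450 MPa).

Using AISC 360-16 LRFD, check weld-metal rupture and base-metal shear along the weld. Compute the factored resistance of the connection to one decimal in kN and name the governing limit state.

Weld metal: throat = 0.707×12 = 8.484 mm, L = 2×116 = 232 mm. φR_n = 0.75 × 0.6 × 480 × 8.484 × 232 = 425.2 kN.
Base metal shear (12 mm plate): yield φR_n = 1.0×0.6×345×12×232 = 576.3 kN; rupture φR_n = 0.75×0.6×450×12×232 = 563.8 kN; take 563.8 kN (rupture).
Governing: min(425.2, 563.8) = 425.2 kN → weld metal.

425.2 kN (weld metal governs)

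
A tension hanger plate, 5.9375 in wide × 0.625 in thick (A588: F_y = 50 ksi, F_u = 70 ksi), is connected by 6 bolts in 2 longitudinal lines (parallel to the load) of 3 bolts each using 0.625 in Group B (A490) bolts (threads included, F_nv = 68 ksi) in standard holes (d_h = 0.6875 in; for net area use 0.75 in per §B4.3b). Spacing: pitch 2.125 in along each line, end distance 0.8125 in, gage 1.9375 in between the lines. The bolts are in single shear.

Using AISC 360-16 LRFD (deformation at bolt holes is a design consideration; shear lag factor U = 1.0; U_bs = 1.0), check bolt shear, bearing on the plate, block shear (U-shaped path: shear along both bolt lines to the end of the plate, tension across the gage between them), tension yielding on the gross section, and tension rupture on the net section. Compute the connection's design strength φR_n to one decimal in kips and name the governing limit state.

Bolt shear: A_b = π(0.625)²/4 = 0.3068 in². φR_n = 0.75 × 68 × 0.3068 × 6 × 1 = 93.9 kips.
Bearing (0.625 in plate, F_u = 70 ksi): end bolts L_c = 0.8125 − 0.6875/2 = 0.46875, R_n = min(1.2×0.46875×0.625×70, 2.4×0.625×0.625×70) = 24.609 kips/bolt; interior L_c = 2.125 − 0.6875 = 1.4375, R_n = 65.625 kips/bolt. φR_n = 0.75 × (2×24.609 + 4×65.625) = 233.8 kips.
Block shear: shear path 2×[0.8125+2×2.125] = 2×5.0625 in, A_gv = 6.3281, A_nv = 2×(5.0625 − 2.5×0.75)×0.625 = 3.9844 in²; tension across gage: (1.9375 − 1×0.75)×0.625 = 0.74219 in². R_n = min(0.6×70×3.9844, 0.6×50×6.3281) + 1.0×70×0.74219 = min(167.34, 189.84) + 51.953 = 219.29 kips. φR_n = 0.75 × 219.29 = 164.5 kips.
Tension yield (gross): A_g = 5.9375×0.625 = 3.7109 in². φR_n = 0.90 × 50 × 3.7109 = 167.0 kips.
Tension rupture (net): A_n = (5.9375 − 2×0.75)×0.625 = 2.7734 in² (U = 1.0, A_e = A_n). φR_n = 0.75 × 70 × 2.7734 = 145.6 kips.
Governing: min(93.9, 233.8, 164.5, 167.0, 145.6) = 93.9 kips → bolt shear.

93.9 kips (bolt shear governs)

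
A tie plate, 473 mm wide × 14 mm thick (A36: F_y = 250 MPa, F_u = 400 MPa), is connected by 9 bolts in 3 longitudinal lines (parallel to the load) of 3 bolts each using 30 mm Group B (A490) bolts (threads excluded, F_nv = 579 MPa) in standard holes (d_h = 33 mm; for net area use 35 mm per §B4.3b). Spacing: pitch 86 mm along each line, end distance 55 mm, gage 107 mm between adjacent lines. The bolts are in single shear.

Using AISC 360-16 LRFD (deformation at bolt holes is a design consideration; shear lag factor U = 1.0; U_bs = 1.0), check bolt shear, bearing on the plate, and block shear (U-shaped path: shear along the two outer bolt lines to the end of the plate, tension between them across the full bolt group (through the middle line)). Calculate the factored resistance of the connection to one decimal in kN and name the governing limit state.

1307.9 kN (block shear governs)

Bolt shear: A_b = π(30)²/4 = 706.86 mm². φR_n = 0.75 × 579 × 706.86 × 9 × 1 = 2762.6 kN.
Bearing (14 mm plate, F_u = 400 MPa): end bolts L_c = 55 − 33/2 = 38.5, R_n = min(1.2×38.5×14×400, 2.4×30×14×400) = 258.72 kN/bolt; interior L_c = 86 − 33 = 53, R_n = 356.16 kN/bolt. φR_n = 0.75 × (3×258.72 + 6×356.16) = 2184.8 kN.
Block shear: shear path 2×[55+2×86] = 2×227 mm, A_gv = 6356, A_nv = 2×(227 − 2.5×35)×14 = 3906 mm²; tension across gage: (214 − 2×35)×14 = 2016 mm². R_n = min(0.6×400×3906, 0.6×250×6356) + 1.0×400×2016 = min(937.44, 953.4) + 806.4 = 1743.8 kN. φR_n = 0.75 × 1743.8 = 1307.9 kN.
Governing: min(2762.6, 2184.8, 1307.9) = 1307.9 kN → block shear.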